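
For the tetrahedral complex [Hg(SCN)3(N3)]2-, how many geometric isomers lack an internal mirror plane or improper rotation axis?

In a tetrahedral complex all four positions are equivalent and every pair of ligands is adjacent — there is no cis/trans distinction.
Only one geometric arrangement is possible.

0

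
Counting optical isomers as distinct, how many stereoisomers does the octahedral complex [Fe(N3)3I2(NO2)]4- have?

3

In an octahedral complex each vertex has one trans partner and four cis neighbours.
The distinct arrangements are (3 in all): N3 mer, I trans; N3 fac, I cis; N3 mer, I cis.
Each arrangement has an internal mirror plane or centre of symmetry, so none is chiral.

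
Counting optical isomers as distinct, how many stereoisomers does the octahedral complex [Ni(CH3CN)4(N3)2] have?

2

Systematic placement gives 2 geometric isomers: N3 trans; N3 cis.
Each arrangement has an internal mirror plane or centre of symmetry, so none is chiral.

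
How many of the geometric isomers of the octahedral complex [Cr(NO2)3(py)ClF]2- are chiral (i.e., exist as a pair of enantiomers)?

In an octahedral complex each vertex has one trans partner and four cis neighbours.
Systematic placement gives 4 geometric isomers: NO2 mer (3 arrangements); NO2 fac (chiral).
One of these lacks any improper symmetry element and so occurs as an enantiomeric pair, giving 4 + 1 = 5 stereoisomers in total.

1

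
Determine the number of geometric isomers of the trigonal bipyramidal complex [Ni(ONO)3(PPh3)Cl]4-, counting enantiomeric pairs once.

4

In a trigonal bipyramid the two axial positions differ from the three equatorial ones.
There are 4 geometric isomers: PPh3 equatorial, Cl axial; PPh3 axial, Cl axial; PPh3 equatorial, Cl equatorial; PPh3 axial, Cl equatorial.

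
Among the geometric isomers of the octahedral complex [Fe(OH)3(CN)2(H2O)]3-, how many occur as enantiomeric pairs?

0

The six octahedral sites form three mutually perpendicular trans pairs.
Systematic placement gives 3 geometric isomers: OH mer, CN trans; OH mer, CN cis; OH fac, CN cis.
Each arrangement has an internal mirror plane or centre of symmetry, so none is chiral.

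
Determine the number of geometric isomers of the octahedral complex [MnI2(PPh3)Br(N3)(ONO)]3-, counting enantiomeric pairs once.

An octahedron has six vertices in three trans pairs; every non-trans pair is cis.
Placing the ligands in turn and identifying arrangements related by rotation or reflection leaves 9 distinct geometric isomers.

9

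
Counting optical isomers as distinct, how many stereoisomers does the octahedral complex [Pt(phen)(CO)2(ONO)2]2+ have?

4

An octahedron has six vertices in three trans pairs; every non-trans pair is cis.
Each phen is bidentate and must span two cis positions.
Working through the distinct placements yields 3 geometric isomers: CO trans, ONO cis; CO cis, ONO cis (chiral); CO cis, ONO trans.
One of these lacks any improper symmetry element and so occurs as an enantiomeric pair, giving 3 + 1 = 4 stereoisomers in total.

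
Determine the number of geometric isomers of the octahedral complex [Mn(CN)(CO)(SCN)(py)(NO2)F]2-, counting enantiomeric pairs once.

Systematic enumeration (placing each ligand type in turn and discarding arrangements equivalent by rotation or reflection) gives 15 geometric isomers.

15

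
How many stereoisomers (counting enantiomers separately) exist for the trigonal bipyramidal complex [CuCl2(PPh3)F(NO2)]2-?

In a trigonal bipyramid the two axial positions differ from the three equatorial ones.
Placing the ligands in turn and identifying arrangements related by rotation or reflection leaves 7 distinct geometric isomers.
Of these, 3 lack any improper symmetry element and so occur as enantiomeric pairs, giving 7 + 3 = 10 stereoisomers in total.

10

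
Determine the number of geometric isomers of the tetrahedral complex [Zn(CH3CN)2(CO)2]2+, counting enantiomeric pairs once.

Only one geometric arrangement is possible.

1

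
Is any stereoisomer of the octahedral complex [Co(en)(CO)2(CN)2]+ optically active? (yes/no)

An octahedron has six vertices in three trans pairs; every non-trans pair is cis.
Each en is bidentate and must span two cis positions.
The distinct arrangements are (3 in all): CO cis, CN trans; CO cis, CN cis (chiral); CO trans, CN cis.
One of these lacks any improper symmetry element and so occurs as an enantiomeric pair, giving 3 + 1 = 4 stereoisomers in total.

yes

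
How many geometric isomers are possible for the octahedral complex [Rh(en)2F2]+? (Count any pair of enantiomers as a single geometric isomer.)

An octahedron has six vertices in three trans pairs; every non-trans pair is cis.
Each en is bidentate and must span two cis positions.
The distinct arrangements are (2 in all): F trans; F cis (chiral).

2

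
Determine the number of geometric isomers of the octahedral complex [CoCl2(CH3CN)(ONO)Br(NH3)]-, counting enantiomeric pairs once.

9

The six octahedral sites form three mutually perpendicular trans pairs.
Systematic enumeration (placing each ligand type in turn and discarding arrangements equivalent by rotation or reflection) gives 9 geometric isomers.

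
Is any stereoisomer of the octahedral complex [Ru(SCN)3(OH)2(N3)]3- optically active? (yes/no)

no

In an octahedral complex each vertex has one trans partner and four cis neighbours.
There are 3 geometric isomers: SCN mer, OH cis; SCN mer, OH trans; SCN fac, OH cis.
Each arrangement has an internal mirror plane or centre of symmetry, so none is chiral.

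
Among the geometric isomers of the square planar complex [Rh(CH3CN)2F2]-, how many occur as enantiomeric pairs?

0

In a square planar complex each vertex has one trans partner and two cis neighbours.
Systematic placement gives 2 geometric isomers: CH3CN cis; CH3CN trans.
Each arrangement has an internal mirror plane or centre of symmetry, so none is chiral.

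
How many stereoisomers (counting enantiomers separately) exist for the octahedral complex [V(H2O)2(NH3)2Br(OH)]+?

An octahedron has six vertices in three trans pairs; every non-trans pair is cis.
The distinct arrangements are (6 in all): H2O cis, NH3 cis (3 arrangements, 2 chiral); H2O cis, NH3 trans; H2O trans, NH3 cis; H2O trans, NH3 trans.
Of these, 2 lack any improper symmetry element and so occur as enantiomeric pairs, giving 6 + 2 = 8 stereoisomers in total.

8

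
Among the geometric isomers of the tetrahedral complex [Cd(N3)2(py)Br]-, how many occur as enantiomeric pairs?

0

In a tetrahedral complex all four positions are equivalent and every pair of ligands is adjacent — there is no cis/trans distinction.
Only one geometric arrangement is possible.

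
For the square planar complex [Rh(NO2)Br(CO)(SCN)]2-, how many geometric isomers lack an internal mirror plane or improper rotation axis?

Systematic placement gives 3 geometric isomers: (Br/NO2 trans, CO/SCN trans); (Br/SCN trans, CO/NO2 trans); (Br/CO trans, NO2/SCN trans).
Each arrangement has an internal mirror plane or centre of symmetry, so none is chiral.

0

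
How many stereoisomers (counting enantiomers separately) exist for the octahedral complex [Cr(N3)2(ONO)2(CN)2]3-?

In an octahedral complex each vertex has one trans partner and four cis neighbours.
Systematic placement gives 5 geometric isomers: N3 trans, ONO trans, CN trans; N3 cis, ONO cis, CN trans; N3 cis, ONO trans, CN cis; N3 cis, ONO cis, CN cis (chiral); N3 trans, ONO cis, CN cis.
One of these lacks any improper symmetry element and so occurs as an enantiomeric pair, giving 5 + 1 = 6 stereoisomers in total.

6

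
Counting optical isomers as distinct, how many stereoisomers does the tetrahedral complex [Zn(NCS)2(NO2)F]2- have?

In a tetrahedral complex all four positions are equivalent and every pair of ligands is adjacent — there is no cis/trans distinction.
Only one geometric arrangement is possible.

1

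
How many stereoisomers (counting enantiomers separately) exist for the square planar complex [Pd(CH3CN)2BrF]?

The distinct arrangements are (2 in all): CH3CN cis; CH3CN trans.
Each arrangement has an internal mirror plane or centre of symmetry, so none is chiral.

2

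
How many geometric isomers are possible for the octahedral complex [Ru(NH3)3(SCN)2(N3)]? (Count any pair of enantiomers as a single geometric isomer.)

The distinct arrangements are (3 in all): NH3 mer, SCN trans; NH3 fac, SCN cis; NH3 mer, SCN cis.

3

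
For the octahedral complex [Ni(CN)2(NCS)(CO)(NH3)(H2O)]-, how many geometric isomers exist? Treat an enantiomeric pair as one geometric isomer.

Exhaustive case analysis gives 9 geometric isomers.

9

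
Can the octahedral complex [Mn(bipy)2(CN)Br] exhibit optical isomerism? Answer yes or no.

yes

In an octahedral complex each vertex has one trans partner and four cis neighbours.
Each bipy is bidentate and must span two cis positions.
There are 2 geometric isomers: CN and Br mutually trans; CN and Br mutually cis (chiral).
One of these lacks any improper symmetry element and so occurs as an enantiomeric pair, giving 2 + 1 = 3 stereoisomers in total.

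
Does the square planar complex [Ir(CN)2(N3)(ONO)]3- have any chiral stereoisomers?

In a square planar complex each vertex has one trans partner and two cis neighbours.
Working through the distinct placements yields 2 geometric isomers: CN cis; CN trans.
Each arrangement has an internal mirror plane or centre of symmetry, so none is chiral.

no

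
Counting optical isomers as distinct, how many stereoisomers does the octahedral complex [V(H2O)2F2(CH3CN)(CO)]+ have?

The six octahedral sites form three mutually perpendicular trans pairs.
The distinct arrangements are (6 in all): H2O trans, F trans; H2O cis, F cis (3 arrangements, 2 chiral); H2O trans, F cis; H2O cis, F trans.
Of these, 2 lack any improper symmetry element and so occur as enantiomeric pairs, giving 6 + 2 = 8 stereoisomers in total.

8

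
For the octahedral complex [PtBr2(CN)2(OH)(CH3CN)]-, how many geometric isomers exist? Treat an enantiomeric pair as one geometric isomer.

6

The six octahedral sites form three mutually perpendicular trans pairs.
Systematic placement gives 6 geometric isomers: Br trans, CN cis; Br trans, CN trans; Br cis, CN cis (3 arrangements, 2 chiral); Br cis, CN trans.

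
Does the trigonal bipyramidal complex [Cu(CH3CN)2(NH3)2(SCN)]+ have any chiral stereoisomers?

A trigonal bipyramid has two axial and three equatorial sites, which are chemically inequivalent.
Systematic enumeration (placing each ligand type in turn and discarding arrangements equivalent by rotation or reflection) gives 5 geometric isomers.
One of these lacks any improper symmetry element and so occurs as an enantiomeric pair, giving 5 + 1 = 6 stereoisomers in total.

yes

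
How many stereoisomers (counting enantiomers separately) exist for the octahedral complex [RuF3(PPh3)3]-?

2

An octahedron has six vertices in three trans pairs; every non-trans pair is cis.
There are 2 geometric isomers: F mer; F fac.
Each arrangement has an internal mirror plane or centre of symmetry, so none is chiral.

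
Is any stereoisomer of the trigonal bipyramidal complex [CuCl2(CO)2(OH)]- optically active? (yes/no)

In a trigonal bipyramid the two axial positions differ from the three equatorial ones.
Placing the ligands in turn and identifying arrangements related by rotation or reflection leaves 5 distinct geometric isomers.
One of these lacks any improper symmetry element and so occurs as an enantiomeric pair, giving 5 + 1 = 6 stereoisomers in total.

yes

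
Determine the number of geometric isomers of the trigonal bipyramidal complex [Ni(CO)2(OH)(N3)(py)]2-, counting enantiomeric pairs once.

7

Exhaustive case analysis gives 7 geometric isomers.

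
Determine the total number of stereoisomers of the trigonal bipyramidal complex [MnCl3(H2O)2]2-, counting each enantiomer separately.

3

Systematic placement gives 3 geometric isomers: H2O both equatorial; H2O one axial, one equatorial; H2O both axial.
Each arrangement has an internal mirror plane or centre of symmetry, so none is chiral.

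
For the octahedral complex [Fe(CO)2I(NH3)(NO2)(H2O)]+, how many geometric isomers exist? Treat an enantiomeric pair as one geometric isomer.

An octahedron has six vertices in three trans pairs; every non-trans pair is cis.
Placing the ligands in turn and identifying arrangements related by rotation or reflection leaves 9 distinct geometric isomers.

9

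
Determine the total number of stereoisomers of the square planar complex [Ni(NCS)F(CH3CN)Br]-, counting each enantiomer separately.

3

Systematic placement gives 3 geometric isomers: (Br/F trans, CH3CN/NCS trans); (Br/NCS trans, CH3CN/F trans); (Br/CH3CN trans, F/NCS trans).
Each arrangement has an internal mirror plane or centre of symmetry, so none is chiral.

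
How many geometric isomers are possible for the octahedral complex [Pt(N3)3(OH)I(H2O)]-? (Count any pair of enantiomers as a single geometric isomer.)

In an octahedral complex each vertex has one trans partner and four cis neighbours.
Working through the distinct placements yields 4 geometric isomers: N3 mer (3 arrangements); N3 fac (chiral).

4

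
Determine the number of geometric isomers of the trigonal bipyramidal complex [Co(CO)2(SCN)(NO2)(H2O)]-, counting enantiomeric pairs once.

7

A trigonal bipyramid has two axial and three equatorial sites, which are chemically inequivalent.
Exhaustive case analysis gives 7 geometric isomers.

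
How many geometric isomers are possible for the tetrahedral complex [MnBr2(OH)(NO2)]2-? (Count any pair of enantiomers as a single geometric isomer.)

1

In a tetrahedral complex all four positions are equivalent and every pair of ligands is adjacent — there is no cis/trans distinction.
Only one geometric arrangement is possible.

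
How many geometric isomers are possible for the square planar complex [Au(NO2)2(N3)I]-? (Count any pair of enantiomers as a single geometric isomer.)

In a square planar complex each vertex has one trans partner and two cis neighbours.
There are 2 geometric isomers: NO2 cis; NO2 trans.

2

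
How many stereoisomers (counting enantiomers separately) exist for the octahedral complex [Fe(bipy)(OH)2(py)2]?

4

An octahedron has six vertices in three trans pairs; every non-trans pair is cis.
Each bipy is bidentate and must span two cis positions.
The distinct arrangements are (3 in all): OH trans, py cis; OH cis, py trans; OH cis, py cis (chiral).
One of these lacks any improper symmetry element and so occurs as an enantiomeric pair, giving 3 + 1 = 4 stereoisomers in total.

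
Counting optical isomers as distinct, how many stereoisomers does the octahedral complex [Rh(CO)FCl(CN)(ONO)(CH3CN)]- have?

30

In an octahedral complex each vertex has one trans partner and four cis neighbours.
Systematic enumeration (placing each ligand type in turn and discarding arrangements equivalent by rotation or reflection) gives 15 geometric isomers.
Of these, 15 lack any improper symmetry element and so occur as enantiomeric pairs, giving 15 + 15 = 30 stereoisomers in total.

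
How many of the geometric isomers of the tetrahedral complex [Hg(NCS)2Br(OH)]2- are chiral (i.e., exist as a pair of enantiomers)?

All four vertices of a tetrahedron are equivalent and mutually adjacent, so cis/trans isomerism cannot arise.
Only one geometric arrangement is possible.

0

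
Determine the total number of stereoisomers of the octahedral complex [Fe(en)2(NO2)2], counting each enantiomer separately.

Each en is bidentate and must span two cis positions.
Systematic placement gives 2 geometric isomers: NO2 trans; NO2 cis (chiral).
One of these lacks any improper symmetry element and so occurs as an enantiomeric pair, giving 2 + 1 = 3 stereoisomers in total.

3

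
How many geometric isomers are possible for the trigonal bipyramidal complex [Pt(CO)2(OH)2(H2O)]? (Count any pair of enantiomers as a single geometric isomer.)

5

In a trigonal bipyramid the two axial positions differ from the three equatorial ones.
Exhaustive case analysis gives 5 geometric isomers.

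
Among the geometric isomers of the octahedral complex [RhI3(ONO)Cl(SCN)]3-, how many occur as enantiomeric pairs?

1

An octahedron has six vertices in three trans pairs; every non-trans pair is cis.
Systematic placement gives 4 geometric isomers: I mer (3 arrangements); I fac (chiral).
One of these lacks any improper symmetry element and so occurs as an enantiomeric pair, giving 4 + 1 = 5 stereoisomers in total.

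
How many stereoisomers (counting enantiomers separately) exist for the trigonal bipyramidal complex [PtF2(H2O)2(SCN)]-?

6

In a trigonal bipyramid the two axial positions differ from the three equatorial ones.
Placing the ligands in turn and identifying arrangements related by rotation or reflection leaves 5 distinct geometric isomers.
One of these lacks any improper symmetry element and so occurs as an enantiomeric pair, giving 5 + 1 = 6 stereoisomers in total.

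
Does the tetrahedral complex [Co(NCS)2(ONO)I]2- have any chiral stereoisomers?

All four vertices of a tetrahedron are equivalent and mutually adjacent, so cis/trans isomerism cannot arise.
Only one geometric arrangement is possible.

no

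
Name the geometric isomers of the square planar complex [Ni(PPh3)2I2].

A square has two trans pairs of vertices; adjacent vertices are cis.
Systematic placement gives 2 geometric isomers: PPh3 cis; PPh3 trans.

cis and trans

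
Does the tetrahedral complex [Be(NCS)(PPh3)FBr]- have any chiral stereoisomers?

Only one geometric arrangement is possible; it has no improper symmetry element, so it exists as a pair of enantiomers (2 stereoisomers).

yes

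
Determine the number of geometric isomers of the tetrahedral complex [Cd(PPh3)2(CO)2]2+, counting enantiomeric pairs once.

1

In a tetrahedral complex all four positions are equivalent and every pair of ligands is adjacent — there is no cis/trans distinction.
Only one geometric arrangement is possible.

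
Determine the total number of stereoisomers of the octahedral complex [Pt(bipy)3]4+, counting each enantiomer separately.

Each bipy is bidentate and must span two cis positions.
Only one geometric arrangement is possible; it has no improper symmetry element, so it exists as a pair of enantiomers (2 stereoisomers).

2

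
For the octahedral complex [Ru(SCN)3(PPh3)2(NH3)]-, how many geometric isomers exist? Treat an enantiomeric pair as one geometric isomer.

The six octahedral sites form three mutually perpendicular trans pairs.
Working through the distinct placements yields 3 geometric isomers: SCN mer, PPh3 cis; SCN mer, PPh3 trans; SCN fac, PPh3 cis.

3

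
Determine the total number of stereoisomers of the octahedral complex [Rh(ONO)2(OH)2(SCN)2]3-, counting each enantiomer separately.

The six octahedral sites form three mutually perpendicular trans pairs.
The distinct arrangements are (5 in all): ONO trans, OH trans, SCN trans; ONO cis, OH trans, SCN cis; ONO cis, OH cis, SCN trans; ONO cis, OH cis, SCN cis (chiral); ONO trans, OH cis, SCN cis.
One of these lacks any improper symmetry element and so occurs as an enantiomeric pair, giving 5 + 1 = 6 stereoisomers in total.

6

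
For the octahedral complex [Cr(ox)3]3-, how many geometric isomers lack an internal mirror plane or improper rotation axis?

1

The six octahedral sites form three mutually perpendicular trans pairs.
Each ox is bidentate and must span two cis positions.
Only one geometric arrangement is possible; it has no improper symmetry element, so it exists as a pair of enantiomers (2 stereoisomers).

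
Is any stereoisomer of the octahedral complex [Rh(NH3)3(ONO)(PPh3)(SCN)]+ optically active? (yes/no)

Systematic placement gives 4 geometric isomers: NH3 mer (3 arrangements); NH3 fac (chiral).
One of these lacks any improper symmetry element and so occurs as an enantiomeric pair, giving 4 + 1 = 5 stereoisomers in total.

yes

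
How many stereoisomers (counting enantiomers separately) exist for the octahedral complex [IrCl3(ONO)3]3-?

Working through the distinct placements yields 2 geometric isomers: Cl mer; Cl fac.
Each arrangement has an internal mirror plane or centre of symmetry, so none is chiral.

2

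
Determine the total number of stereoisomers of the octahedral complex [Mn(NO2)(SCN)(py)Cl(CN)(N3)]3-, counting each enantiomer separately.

The six octahedral sites form three mutually perpendicular trans pairs.
Systematic enumeration (placing each ligand type in turn and discarding arrangements equivalent by rotation or reflection) gives 15 geometric isomers.
Of these, 15 lack any improper symmetry element and so occur as enantiomeric pairs, giving 15 + 15 = 30 stereoisomers in total.

30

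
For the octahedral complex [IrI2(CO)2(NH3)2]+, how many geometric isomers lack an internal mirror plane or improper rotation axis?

In an octahedral complex each vertex has one trans partner and four cis neighbours.
Systematic placement gives 5 geometric isomers: I trans, CO trans, NH3 trans; I cis, CO trans, NH3 cis; I cis, CO cis, NH3 trans; I cis, CO cis, NH3 cis (chiral); I trans, CO cis, NH3 cis.
One of these lacks any improper symmetry element and so occurs as an enantiomeric pair, giving 5 + 1 = 6 stereoisomers in total.

1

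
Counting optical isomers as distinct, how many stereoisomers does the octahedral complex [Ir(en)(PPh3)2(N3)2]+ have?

An octahedron has six vertices in three trans pairs; every non-trans pair is cis.
Each en is bidentate and must span two cis positions.
The distinct arrangements are (3 in all): PPh3 cis, N3 trans; PPh3 cis, N3 cis (chiral); PPh3 trans, N3 cis.
One of these lacks any improper symmetry element and so occurs as an enantiomeric pair, giving 3 + 1 = 4 stereoisomers in total.

4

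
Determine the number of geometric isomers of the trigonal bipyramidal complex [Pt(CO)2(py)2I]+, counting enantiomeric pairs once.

5

Exhaustive case analysis gives 5 geometric isomers.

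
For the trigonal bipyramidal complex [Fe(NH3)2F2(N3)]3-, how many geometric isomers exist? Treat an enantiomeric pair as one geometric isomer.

5

A trigonal bipyramid has two axial and three equatorial sites, which are chemically inequivalent.
Systematic enumeration (placing each ligand type in turn and discarding arrangements equivalent by rotation or reflection) gives 5 geometric isomers.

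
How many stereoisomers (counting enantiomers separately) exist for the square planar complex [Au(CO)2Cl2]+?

2

A square has two trans pairs of vertices; adjacent vertices are cis.
Systematic placement gives 2 geometric isomers: CO cis; CO trans.
Each arrangement has an internal mirror plane or centre of symmetry, so none is chiral.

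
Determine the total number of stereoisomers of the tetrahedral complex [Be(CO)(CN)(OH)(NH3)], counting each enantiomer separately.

All four vertices of a tetrahedron are equivalent and mutually adjacent, so cis/trans isomerism cannot arise.
Only one geometric arrangement is possible; it has no improper symmetry element, so it exists as a pair of enantiomers (2 stereoisomers).

2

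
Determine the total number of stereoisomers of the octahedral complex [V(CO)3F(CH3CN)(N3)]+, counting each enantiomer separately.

5

An octahedron has six vertices in three trans pairs; every non-trans pair is cis.
Systematic placement gives 4 geometric isomers: CO mer (3 arrangements); CO fac (chiral).
One of these lacks any improper symmetry element and so occurs as an enantiomeric pair, giving 4 + 1 = 5 stereoisomers in total.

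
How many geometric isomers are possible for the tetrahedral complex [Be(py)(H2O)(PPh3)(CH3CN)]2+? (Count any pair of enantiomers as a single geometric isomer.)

Only one geometric arrangement is possible; it has no improper symmetry element, so it exists as a pair of enantiomers (2 stereoisomers).

1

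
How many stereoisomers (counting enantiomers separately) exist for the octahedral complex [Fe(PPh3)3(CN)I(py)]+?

The six octahedral sites form three mutually perpendicular trans pairs.
There are 4 geometric isomers: PPh3 mer (3 arrangements); PPh3 fac (chiral).
One of these lacks any improper symmetry element and so occurs as an enantiomeric pair, giving 4 + 1 = 5 stereoisomers in total.

5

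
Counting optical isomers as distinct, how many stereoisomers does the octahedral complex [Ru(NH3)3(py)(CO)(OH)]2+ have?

5

An octahedron has six vertices in three trans pairs; every non-trans pair is cis.
The distinct arrangements are (4 in all): NH3 mer (3 arrangements); NH3 fac (chiral).
One of these lacks any improper symmetry element and so occurs as an enantiomeric pair, giving 4 + 1 = 5 stereoisomers in total.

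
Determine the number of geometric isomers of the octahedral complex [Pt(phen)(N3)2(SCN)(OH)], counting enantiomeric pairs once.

In an octahedral complex each vertex has one trans partner and four cis neighbours.
Each phen is bidentate and must span two cis positions.
Working through the distinct placements yields 4 geometric isomers: N3 trans; N3 cis (3 arrangements, 2 chiral).

4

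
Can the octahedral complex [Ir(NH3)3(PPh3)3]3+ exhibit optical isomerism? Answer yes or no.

no

An octahedron has six vertices in three trans pairs; every non-trans pair is cis.
Working through the distinct placements yields 2 geometric isomers: NH3 mer; NH3 fac.
Each arrangement has an internal mirror plane or centre of symmetry, so none is chiral.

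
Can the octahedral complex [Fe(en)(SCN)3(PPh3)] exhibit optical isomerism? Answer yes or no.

no

In an octahedral complex each vertex has one trans partner and four cis neighbours.
Each en is bidentate and must span two cis positions.
There are 2 geometric isomers: SCN fac; SCN mer.
Each arrangement has an internal mirror plane or centre of symmetry, so none is chiral.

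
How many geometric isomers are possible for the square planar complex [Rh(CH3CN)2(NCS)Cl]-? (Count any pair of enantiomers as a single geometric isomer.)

A square has two trans pairs of vertices; adjacent vertices are cis.
There are 2 geometric isomers: CH3CN cis; CH3CN trans.

2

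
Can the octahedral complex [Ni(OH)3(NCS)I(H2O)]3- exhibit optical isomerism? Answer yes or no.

Working through the distinct placements yields 4 geometric isomers: OH mer (3 arrangements); OH fac (chiral).
One of these lacks any improper symmetry element and so occurs as an enantiomeric pair, giving 4 + 1 = 5 stereoisomers in total.

yes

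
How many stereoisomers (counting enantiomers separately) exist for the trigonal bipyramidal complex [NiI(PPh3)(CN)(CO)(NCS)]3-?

Systematic enumeration (placing each ligand type in turn and discarding arrangements equivalent by rotation or reflection) gives 10 geometric isomers.
Of these, 10 lack any improper symmetry element and so occur as enantiomeric pairs, giving 10 + 10 = 20 stereoisomers in total.

20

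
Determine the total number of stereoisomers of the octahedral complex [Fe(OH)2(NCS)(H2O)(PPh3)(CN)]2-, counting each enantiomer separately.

In an octahedral complex each vertex has one trans partner and four cis neighbours.
Systematic enumeration (placing each ligand type in turn and discarding arrangements equivalent by rotation or reflection) gives 9 geometric isomers.
Of these, 6 lack any improper symmetry element and so occur as enantiomeric pairs, giving 9 + 6 = 15 stereoisomers in total.

15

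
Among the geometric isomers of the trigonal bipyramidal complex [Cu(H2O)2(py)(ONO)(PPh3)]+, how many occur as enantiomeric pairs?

A trigonal bipyramid has two axial and three equatorial sites, which are chemically inequivalent.
Placing the ligands in turn and identifying arrangements related by rotation or reflection leaves 7 distinct geometric isomers.
Of these, 3 lack any improper symmetry element and so occur as enantiomeric pairs, giving 7 + 3 = 10 stereoisomers in total.

3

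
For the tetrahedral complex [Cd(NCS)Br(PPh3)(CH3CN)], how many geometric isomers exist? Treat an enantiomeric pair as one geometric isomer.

1

In a tetrahedral complex all four positions are equivalent and every pair of ligands is adjacent — there is no cis/trans distinction.
Only one geometric arrangement is possible; it has no improper symmetry element, so it exists as a pair of enantiomers (2 stereoisomers).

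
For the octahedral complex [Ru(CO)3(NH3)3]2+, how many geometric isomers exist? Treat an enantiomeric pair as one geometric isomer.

An octahedron has six vertices in three trans pairs; every non-trans pair is cis.
The distinct arrangements are (2 in all): CO mer; CO fac.

2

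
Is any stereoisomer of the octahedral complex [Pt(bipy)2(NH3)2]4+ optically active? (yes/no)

The six octahedral sites form three mutually perpendicular trans pairs.
Each bipy is bidentate and must span two cis positions.
Systematic placement gives 2 geometric isomers: NH3 trans; NH3 cis (chiral).
One of these lacks any improper symmetry element and so occurs as an enantiomeric pair, giving 2 + 1 = 3 stereoisomers in total.

yes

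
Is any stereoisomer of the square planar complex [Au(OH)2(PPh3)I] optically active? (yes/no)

no

A square has two trans pairs of vertices; adjacent vertices are cis.
There are 2 geometric isomers: OH cis; OH trans.
Each arrangement has an internal mirror plane or centre of symmetry, so none is chiral.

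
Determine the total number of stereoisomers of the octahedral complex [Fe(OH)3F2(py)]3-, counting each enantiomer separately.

The distinct arrangements are (3 in all): OH mer, F trans; OH fac, F cis; OH mer, F cis.
Each arrangement has an internal mirror plane or centre of symmetry, so none is chiral.

3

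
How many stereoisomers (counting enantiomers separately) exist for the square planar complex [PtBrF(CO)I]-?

3

There are 3 geometric isomers: (Br/F trans, CO/I trans); (Br/I trans, CO/F trans); (Br/CO trans, F/I trans).
Each arrangement has an internal mirror plane or centre of symmetry, so none is chiral.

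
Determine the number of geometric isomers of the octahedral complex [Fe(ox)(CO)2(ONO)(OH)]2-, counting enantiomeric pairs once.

4

The six octahedral sites form three mutually perpendicular trans pairs.
Each ox is bidentate and must span two cis positions.
The distinct arrangements are (4 in all): CO trans; CO cis (3 arrangements, 2 chiral).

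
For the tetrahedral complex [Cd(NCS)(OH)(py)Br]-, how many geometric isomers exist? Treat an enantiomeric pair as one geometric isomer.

1

In a tetrahedral complex all four positions are equivalent and every pair of ligands is adjacent — there is no cis/trans distinction.
Only one geometric arrangement is possible; it has no improper symmetry element, so it exists as a pair of enantiomers (2 stereoisomers).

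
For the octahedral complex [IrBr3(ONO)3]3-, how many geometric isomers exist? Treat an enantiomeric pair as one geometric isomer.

An octahedron has six vertices in three trans pairs; every non-trans pair is cis.
Working through the distinct placements yields 2 geometric isomers: Br mer; Br fac.

2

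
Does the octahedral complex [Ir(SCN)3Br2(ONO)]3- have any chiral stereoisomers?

no

Systematic placement gives 3 geometric isomers: SCN mer, Br trans; SCN mer, Br cis; SCN fac, Br cis.
Each arrangement has an internal mirror plane or centre of symmetry, so none is chiral.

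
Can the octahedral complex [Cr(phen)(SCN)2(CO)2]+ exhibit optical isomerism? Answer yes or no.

The six octahedral sites form three mutually perpendicular trans pairs.
Each phen is bidentate and must span two cis positions.
Working through the distinct placements yields 3 geometric isomers: SCN cis, CO trans; SCN cis, CO cis (chiral); SCN trans, CO cis.
One of these lacks any improper symmetry element and so occurs as an enantiomeric pair, giving 3 + 1 = 4 stereoisomers in total.

yes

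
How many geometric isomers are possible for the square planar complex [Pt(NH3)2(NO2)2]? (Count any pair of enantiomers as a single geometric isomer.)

2

Working through the distinct placements yields 2 geometric isomers: NH3 cis; NH3 trans.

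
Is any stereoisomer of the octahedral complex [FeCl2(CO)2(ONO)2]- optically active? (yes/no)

yes

There are 5 geometric isomers: Cl trans, CO trans, ONO trans; Cl cis, CO trans, ONO cis; Cl cis, CO cis, ONO trans; Cl cis, CO cis, ONO cis (chiral); Cl trans, CO cis, ONO cis.
One of these lacks any improper symmetry element and so occurs as an enantiomeric pair, giving 5 + 1 = 6 stereoisomers in total.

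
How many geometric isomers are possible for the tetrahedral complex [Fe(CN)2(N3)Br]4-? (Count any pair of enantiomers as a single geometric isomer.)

All four vertices of a tetrahedron are equivalent and mutually adjacent, so cis/trans isomerism cannot arise.
Only one geometric arrangement is possible.

1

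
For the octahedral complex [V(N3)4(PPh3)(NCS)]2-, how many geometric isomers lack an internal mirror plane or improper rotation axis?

0

Systematic placement gives 2 geometric isomers: PPh3 and NCS mutually trans; PPh3 and NCS mutually cis.
Each arrangement has an internal mirror plane or centre of symmetry, so none is chiral.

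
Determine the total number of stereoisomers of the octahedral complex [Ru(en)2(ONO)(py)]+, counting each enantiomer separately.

3

Each en is bidentate and must span two cis positions.
Systematic placement gives 2 geometric isomers: ONO and py mutually cis (chiral); ONO and py mutually trans.
One of these lacks any improper symmetry element and so occurs as an enantiomeric pair, giving 2 + 1 = 3 stereoisomers in total.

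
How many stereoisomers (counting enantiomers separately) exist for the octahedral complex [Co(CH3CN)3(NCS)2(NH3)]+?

There are 3 geometric isomers: CH3CN mer, NCS cis; CH3CN mer, NCS trans; CH3CN fac, NCS cis.
Each arrangement has an internal mirror plane or centre of symmetry, so none is chiral.

3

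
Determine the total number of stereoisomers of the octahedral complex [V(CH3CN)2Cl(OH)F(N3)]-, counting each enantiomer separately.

15

Exhaustive case analysis gives 9 geometric isomers.
Of these, 6 lack any improper symmetry element and so occur as enantiomeric pairs, giving 9 + 6 = 15 stereoisomers in total.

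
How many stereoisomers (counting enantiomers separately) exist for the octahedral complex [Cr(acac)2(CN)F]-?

In an octahedral complex each vertex has one trans partner and four cis neighbours.
Each acac is bidentate and must span two cis positions.
There are 2 geometric isomers: CN and F mutually trans; CN and F mutually cis (chiral).
One of these lacks any improper symmetry element and so occurs as an enantiomeric pair, giving 2 + 1 = 3 stereoisomers in total.

3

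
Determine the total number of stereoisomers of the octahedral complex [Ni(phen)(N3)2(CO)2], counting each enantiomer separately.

4

In an octahedral complex each vertex has one trans partner and four cis neighbours.
Each phen is bidentate and must span two cis positions.
There are 3 geometric isomers: N3 cis, CO trans; N3 cis, CO cis (chiral); N3 trans, CO cis.
One of these lacks any improper symmetry element and so occurs as an enantiomeric pair, giving 3 + 1 = 4 stereoisomers in total.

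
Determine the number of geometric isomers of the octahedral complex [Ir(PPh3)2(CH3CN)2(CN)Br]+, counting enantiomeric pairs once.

An octahedron has six vertices in three trans pairs; every non-trans pair is cis.
The distinct arrangements are (6 in all): PPh3 trans, CH3CN cis; PPh3 cis, CH3CN cis (3 arrangements, 2 chiral); PPh3 trans, CH3CN trans; PPh3 cis, CH3CN trans.

6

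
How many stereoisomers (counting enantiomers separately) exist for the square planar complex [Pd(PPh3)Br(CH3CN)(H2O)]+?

Systematic placement gives 3 geometric isomers: (Br/H2O trans, CH3CN/PPh3 trans); (Br/PPh3 trans, CH3CN/H2O trans); (Br/CH3CN trans, H2O/PPh3 trans).
Each arrangement has an internal mirror plane or centre of symmetry, so none is chiral.

3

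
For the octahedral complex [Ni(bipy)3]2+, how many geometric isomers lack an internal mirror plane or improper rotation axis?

The six octahedral sites form three mutually perpendicular trans pairs.
Each bipy is bidentate and must span two cis positions.
Only one geometric arrangement is possible; it has no improper symmetry element, so it exists as a pair of enantiomers (2 stereoisomers).

1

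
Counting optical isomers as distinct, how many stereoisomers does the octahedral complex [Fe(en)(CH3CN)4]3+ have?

Each en is bidentate and must span two cis positions.
Only one geometric arrangement is possible.

1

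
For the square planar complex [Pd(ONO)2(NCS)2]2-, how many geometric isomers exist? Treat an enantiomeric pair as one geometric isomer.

In a square planar complex each vertex has one trans partner and two cis neighbours.
Working through the distinct placements yields 2 geometric isomers: ONO cis; ONO trans.

2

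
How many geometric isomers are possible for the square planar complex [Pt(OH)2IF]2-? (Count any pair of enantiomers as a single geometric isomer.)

In a square planar complex each vertex has one trans partner and two cis neighbours.
The distinct arrangements are (2 in all): OH cis; OH trans.

2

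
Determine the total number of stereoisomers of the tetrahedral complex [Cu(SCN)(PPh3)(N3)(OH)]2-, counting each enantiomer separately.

2

In a tetrahedral complex all four positions are equivalent and every pair of ligands is adjacent — there is no cis/trans distinction.
Only one geometric arrangement is possible; it has no improper symmetry element, so it exists as a pair of enantiomers (2 stereoisomers).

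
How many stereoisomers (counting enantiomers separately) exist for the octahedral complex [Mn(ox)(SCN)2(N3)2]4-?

In an octahedral complex each vertex has one trans partner and four cis neighbours.
Each ox is bidentate and must span two cis positions.
Systematic placement gives 3 geometric isomers: SCN cis, N3 trans; SCN cis, N3 cis (chiral); SCN trans, N3 cis.
One of these lacks any improper symmetry element and so occurs as an enantiomeric pair, giving 3 + 1 = 4 stereoisomers in total.

4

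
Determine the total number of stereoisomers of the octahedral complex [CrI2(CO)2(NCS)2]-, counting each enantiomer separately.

6

The six octahedral sites form three mutually perpendicular trans pairs.
Systematic placement gives 5 geometric isomers: I trans, CO trans, NCS trans; I cis, CO trans, NCS cis; I cis, CO cis, NCS trans; I cis, CO cis, NCS cis (chiral); I trans, CO cis, NCS cis.
One of these lacks any improper symmetry element and so occurs as an enantiomeric pair, giving 5 + 1 = 6 stereoisomers in total.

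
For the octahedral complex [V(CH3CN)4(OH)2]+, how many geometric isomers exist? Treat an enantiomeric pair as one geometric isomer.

In an octahedral complex each vertex has one trans partner and four cis neighbours.
The distinct arrangements are (2 in all): OH trans; OH cis.

2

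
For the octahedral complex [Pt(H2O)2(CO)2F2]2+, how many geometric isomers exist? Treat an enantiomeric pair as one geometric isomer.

Systematic placement gives 5 geometric isomers: H2O trans, CO trans, F trans; H2O cis, CO trans, F cis; H2O trans, CO cis, F cis; H2O cis, CO cis, F cis (chiral); H2O cis, CO cis, F trans.

5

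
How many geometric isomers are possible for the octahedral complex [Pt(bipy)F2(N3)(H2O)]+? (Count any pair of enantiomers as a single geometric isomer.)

An octahedron has six vertices in three trans pairs; every non-trans pair is cis.
Each bipy is bidentate and must span two cis positions.
The distinct arrangements are (4 in all): F trans; F cis (3 arrangements, 2 chiral).

4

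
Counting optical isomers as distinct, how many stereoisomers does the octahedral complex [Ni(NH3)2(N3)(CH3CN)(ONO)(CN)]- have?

15

In an octahedral complex each vertex has one trans partner and four cis neighbours.
Placing the ligands in turn and identifying arrangements related by rotation or reflection leaves 9 distinct geometric isomers.
Of these, 6 lack any improper symmetry element and so occur as enantiomeric pairs, giving 9 + 6 = 15 stereoisomers in total.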